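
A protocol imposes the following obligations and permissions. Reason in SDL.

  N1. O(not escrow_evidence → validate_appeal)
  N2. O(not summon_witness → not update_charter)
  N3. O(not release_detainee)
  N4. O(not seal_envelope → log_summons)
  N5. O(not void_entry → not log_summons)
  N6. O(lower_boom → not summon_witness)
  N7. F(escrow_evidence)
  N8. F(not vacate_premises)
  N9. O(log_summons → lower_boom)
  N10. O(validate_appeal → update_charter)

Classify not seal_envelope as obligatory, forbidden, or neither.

Forbidden

Premise 7, F(escrow_evidence), is equivalent to O(not escrow_evidence).
Applying K to premise 1 (O(not escrow_evidence → validate_appeal)) and O(not escrow_evidence) yields O(validate_appeal).
From O(validate_appeal) and premise 10, O(validate_appeal → update_charter), we obtain O(update_charter).
Premise 2 is O(not summon_witness → not update_charter); contrapositively O(update_charter → summon_witness). Since O(update_charter) holds, K gives O(summon_witness).
The contrapositive of premise 6 (O(lower_boom → not summon_witness)) is O(summon_witness → not lower_boom), and O(summon_witness) is already established, so O(not lower_boom).
Premise 9 is O(log_summons → lower_boom); contrapositively O(not lower_boom → not log_summons). Since O(not lower_boom) holds, K gives O(not log_summons).
Premise 4 is O(not seal_envelope → log_summons); contrapositively O(not log_summons → seal_envelope). Since O(not log_summons) holds, K gives O(seal_envelope).
Premises 3, 5, 8 do not contribute to this derivation.
Thus O(seal_envelope), which is F(not seal_envelope): not seal_envelope is forbidden.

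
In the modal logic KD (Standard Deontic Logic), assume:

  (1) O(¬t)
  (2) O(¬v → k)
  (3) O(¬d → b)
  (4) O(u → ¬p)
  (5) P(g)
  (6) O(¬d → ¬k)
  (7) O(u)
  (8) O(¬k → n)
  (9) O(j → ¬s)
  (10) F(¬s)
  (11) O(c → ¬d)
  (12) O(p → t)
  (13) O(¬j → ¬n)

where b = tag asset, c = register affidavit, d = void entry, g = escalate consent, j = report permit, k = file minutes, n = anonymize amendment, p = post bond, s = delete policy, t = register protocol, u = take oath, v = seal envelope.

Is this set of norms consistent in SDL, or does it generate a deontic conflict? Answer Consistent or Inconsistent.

Consistent

Premise 12 is O(p → t), but O(p) is not derivable from the premises, so it does not yield O(t).
So O(t) is not derivable, and the apparent clash with O(¬t) does not arise.
A world satisfying every obligation exists (e.g. b=false, c=false, d=true, g=false, j=false, k=true, n=false, p=false, s=true, t=false, u=true, v=false); no atom is both obligatory and forbidden, so the set is consistent.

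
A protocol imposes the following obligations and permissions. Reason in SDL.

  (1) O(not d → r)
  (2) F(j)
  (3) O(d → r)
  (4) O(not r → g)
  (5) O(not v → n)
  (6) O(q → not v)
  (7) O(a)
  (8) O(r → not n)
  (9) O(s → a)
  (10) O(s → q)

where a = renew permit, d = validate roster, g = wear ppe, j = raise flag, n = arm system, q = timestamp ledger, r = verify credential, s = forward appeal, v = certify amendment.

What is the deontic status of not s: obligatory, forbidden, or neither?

Obligatory

By case analysis on not d: premise 1 gives O(not d → r) and premise 3 gives O(d → r), so O(r) either way.
Applying K to premise 8 (O(r → not n)) and O(r) yields O(not n).
The contrapositive of premise 5 (O(not v → n)) is O(not n → v), and O(not n) is already established, so O(v).
Premise 6 is O(q → not v); contrapositively O(v → not q). Since O(v) holds, K gives O(not q).
The contrapositive of premise 10 (O(s → q)) is O(not q → not s), and O(not q) is already established, so O(not s).
Premises 2, 4, 7, 9 do not contribute to this derivation.
Hence not s is obligatory.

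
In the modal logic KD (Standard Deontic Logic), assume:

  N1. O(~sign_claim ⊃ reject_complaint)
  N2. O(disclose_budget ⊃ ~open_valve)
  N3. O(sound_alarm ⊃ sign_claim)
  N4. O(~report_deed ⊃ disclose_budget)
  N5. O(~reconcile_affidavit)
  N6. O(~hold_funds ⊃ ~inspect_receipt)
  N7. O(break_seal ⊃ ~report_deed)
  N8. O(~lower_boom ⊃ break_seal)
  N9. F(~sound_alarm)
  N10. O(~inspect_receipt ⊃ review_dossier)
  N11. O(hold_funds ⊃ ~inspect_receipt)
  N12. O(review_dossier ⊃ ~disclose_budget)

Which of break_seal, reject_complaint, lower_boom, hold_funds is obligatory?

lower_boom

Premises 6 and 11 are O(~hold_funds ⊃ ~inspect_receipt) and O(hold_funds ⊃ ~inspect_receipt); every ideal world satisfies ~hold_funds or hold_funds, so in either case ~inspect_receipt holds — hence O(~inspect_receipt).
Premise 10 is O(~inspect_receipt ⊃ review_dossier); since O(~inspect_receipt), deontic closure gives O(review_dossier).
With premise 12, O(review_dossier ⊃ ~disclose_budget), the K-axiom yields O(~disclose_budget).
Premise 4 is O(~report_deed ⊃ disclose_budget); contrapositively O(~disclose_budget ⊃ report_deed). Since O(~disclose_budget) holds, K gives O(report_deed).
Premise 7 is O(break_seal ⊃ ~report_deed); contrapositively O(report_deed ⊃ ~break_seal). Since O(report_deed) holds, K gives O(~break_seal).
Premise 8 is O(~lower_boom ⊃ break_seal); contrapositively O(~break_seal ⊃ lower_boom). Since O(~break_seal) holds, K gives O(lower_boom).
So O(lower_boom) holds — lower_boom is obligatory. None of the other listed options is made obligatory by any chain of premises.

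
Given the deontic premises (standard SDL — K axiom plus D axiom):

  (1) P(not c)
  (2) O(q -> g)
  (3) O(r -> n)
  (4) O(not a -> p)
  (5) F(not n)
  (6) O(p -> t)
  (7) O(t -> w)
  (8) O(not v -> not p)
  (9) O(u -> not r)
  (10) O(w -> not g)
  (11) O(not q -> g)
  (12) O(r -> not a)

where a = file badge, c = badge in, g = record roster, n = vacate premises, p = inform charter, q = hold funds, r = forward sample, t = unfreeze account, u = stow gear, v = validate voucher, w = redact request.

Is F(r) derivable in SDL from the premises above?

Yes

Premises 11 and 2 cover both cases: O(not q -> g) and O(q -> g). Since not q ∨ q is a tautology, O(g) follows.
The contrapositive of premise 10 (O(w -> not g)) is O(g -> not w), and O(g) is already established, so O(not w).
Premise 7 is O(t -> w); contrapositively O(not w -> not t). Since O(not w) holds, K gives O(not t).
Premise 6, O(p -> t), contraposes to O(not t -> not p); with O(not t) we get O(not p).
Premise 4, O(not a -> p), contraposes to O(not p -> a); with O(not p) we get O(a).
Premise 12 is O(r -> not a); contrapositively O(a -> not r). Since O(a) holds, K gives O(not r).
Premises 1, 3, 5, 8, 9 do not contribute to this derivation.
So O(not r) holds, i.e. F(r). The claim follows.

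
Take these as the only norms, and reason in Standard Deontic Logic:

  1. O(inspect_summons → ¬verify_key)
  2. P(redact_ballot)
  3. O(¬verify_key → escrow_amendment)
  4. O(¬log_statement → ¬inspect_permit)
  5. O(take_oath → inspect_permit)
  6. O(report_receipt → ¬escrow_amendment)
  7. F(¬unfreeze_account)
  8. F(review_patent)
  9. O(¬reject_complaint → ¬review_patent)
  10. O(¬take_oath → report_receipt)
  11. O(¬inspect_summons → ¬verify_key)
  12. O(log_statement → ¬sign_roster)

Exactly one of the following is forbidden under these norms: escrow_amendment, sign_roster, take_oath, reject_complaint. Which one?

By case analysis on ¬inspect_summons: premise 11 gives O(¬inspect_summons → ¬verify_key) and premise 1 gives O(inspect_summons → ¬verify_key), so O(¬verify_key) either way.
With premise 3, O(¬verify_key → escrow_amendment), the K-axiom yields O(escrow_amendment).
The contrapositive of premise 6 (O(report_receipt → ¬escrow_amendment)) is O(escrow_amendment → ¬report_receipt), and O(escrow_amendment) is already established, so O(¬report_receipt).
Premise 10, O(¬take_oath → report_receipt), contraposes to O(¬report_receipt → take_oath); with O(¬report_receipt) we get O(take_oath).
From O(take_oath) and premise 5, O(take_oath → inspect_permit), we obtain O(inspect_permit).
The contrapositive of premise 4 (O(¬log_statement → ¬inspect_permit)) is O(inspect_permit → log_statement), and O(inspect_permit) is already established, so O(log_statement).
Premise 12 is O(log_statement → ¬sign_roster); since O(log_statement), deontic closure gives O(¬sign_roster).
So O(¬sign_roster) holds, i.e. sign_roster is forbidden. None of the other listed options is forbidden under the premises.

sign_roster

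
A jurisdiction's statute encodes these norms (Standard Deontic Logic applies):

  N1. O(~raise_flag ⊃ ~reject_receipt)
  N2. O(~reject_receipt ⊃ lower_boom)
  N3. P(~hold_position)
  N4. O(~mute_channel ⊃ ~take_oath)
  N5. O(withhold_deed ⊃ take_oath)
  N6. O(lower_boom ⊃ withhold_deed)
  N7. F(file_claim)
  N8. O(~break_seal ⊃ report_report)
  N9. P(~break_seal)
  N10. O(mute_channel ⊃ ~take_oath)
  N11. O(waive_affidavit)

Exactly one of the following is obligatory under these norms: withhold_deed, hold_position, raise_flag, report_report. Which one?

Premises 10 and 4 are O(mute_channel ⊃ ~take_oath) and O(~mute_channel ⊃ ~take_oath); every ideal world satisfies mute_channel or ~mute_channel, so in either case ~take_oath holds — hence O(~take_oath).
The contrapositive of premise 5 (O(withhold_deed ⊃ take_oath)) is O(~take_oath ⊃ ~withhold_deed), and O(~take_oath) is already established, so O(~withhold_deed).
Premise 6, O(lower_boom ⊃ withhold_deed), contraposes to O(~withhold_deed ⊃ ~lower_boom); with O(~withhold_deed) we get O(~lower_boom).
The contrapositive of premise 2 (O(~reject_receipt ⊃ lower_boom)) is O(~lower_boom ⊃ reject_receipt), and O(~lower_boom) is already established, so O(reject_receipt).
Premise 1 is O(~raise_flag ⊃ ~reject_receipt); contrapositively O(reject_receipt ⊃ raise_flag). Since O(reject_receipt) holds, K gives O(raise_flag).
So O(raise_flag) holds — raise_flag is obligatory. None of the other listed options is made obligatory by any chain of premises.

raise_flag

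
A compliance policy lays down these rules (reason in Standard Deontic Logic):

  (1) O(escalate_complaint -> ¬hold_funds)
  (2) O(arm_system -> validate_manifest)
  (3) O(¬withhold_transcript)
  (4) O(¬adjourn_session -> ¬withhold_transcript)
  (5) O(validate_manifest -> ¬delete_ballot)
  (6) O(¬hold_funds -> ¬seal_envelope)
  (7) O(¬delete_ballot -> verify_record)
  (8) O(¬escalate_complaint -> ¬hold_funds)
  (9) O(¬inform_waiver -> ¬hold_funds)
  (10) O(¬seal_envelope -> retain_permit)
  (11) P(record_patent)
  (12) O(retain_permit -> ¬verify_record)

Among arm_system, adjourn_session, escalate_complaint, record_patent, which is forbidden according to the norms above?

Premises 1 and 8 are O(escalate_complaint -> ¬hold_funds) and O(¬escalate_complaint -> ¬hold_funds); every ideal world satisfies escalate_complaint or ¬escalate_complaint, so in either case ¬hold_funds holds — hence O(¬hold_funds).
From O(¬hold_funds) and premise 6, O(¬hold_funds -> ¬seal_envelope), we obtain O(¬seal_envelope).
Premise 10 is O(¬seal_envelope -> retain_permit); since O(¬seal_envelope), deontic closure gives O(retain_permit).
From O(retain_permit) and premise 12, O(retain_permit -> ¬verify_record), we obtain O(¬verify_record).
The contrapositive of premise 7 (O(¬delete_ballot -> verify_record)) is O(¬verify_record -> delete_ballot), and O(¬verify_record) is already established, so O(delete_ballot).
Premise 5 is O(validate_manifest -> ¬delete_ballot); contrapositively O(delete_ballot -> ¬validate_manifest). Since O(delete_ballot) holds, K gives O(¬validate_manifest).
The contrapositive of premise 2 (O(arm_system -> validate_manifest)) is O(¬validate_manifest -> ¬arm_system), and O(¬validate_manifest) is already established, so O(¬arm_system).
So O(¬arm_system) holds, i.e. arm_system is forbidden. None of the other listed options is forbidden under the premises.

arm_system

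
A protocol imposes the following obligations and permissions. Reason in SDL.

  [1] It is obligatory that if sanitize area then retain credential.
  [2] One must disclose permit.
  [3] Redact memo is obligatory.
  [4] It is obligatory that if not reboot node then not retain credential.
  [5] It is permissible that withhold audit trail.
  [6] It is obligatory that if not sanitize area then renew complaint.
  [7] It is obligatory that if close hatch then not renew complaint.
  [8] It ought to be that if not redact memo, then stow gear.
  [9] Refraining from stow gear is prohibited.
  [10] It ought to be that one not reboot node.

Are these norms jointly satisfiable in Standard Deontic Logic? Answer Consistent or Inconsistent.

Consistent

Premise 8 is O(¬redact_memo → stow_gear); even if O(stow_gear) held, inferring O(¬redact_memo) would be affirming the consequent — invalid.
So O(¬redact_memo) is not derivable, and the apparent clash with O(redact_memo) does not arise.
A world satisfying every obligation exists (e.g. close_hatch=false, disclose_permit=true, reboot_node=false, redact_memo=true, renew_complaint=true, retain_credential=false, sanitize_area=false, stow_gear=true, withhold_audit_trail=false); no atom is both obligatory and forbidden, so the set is consistent.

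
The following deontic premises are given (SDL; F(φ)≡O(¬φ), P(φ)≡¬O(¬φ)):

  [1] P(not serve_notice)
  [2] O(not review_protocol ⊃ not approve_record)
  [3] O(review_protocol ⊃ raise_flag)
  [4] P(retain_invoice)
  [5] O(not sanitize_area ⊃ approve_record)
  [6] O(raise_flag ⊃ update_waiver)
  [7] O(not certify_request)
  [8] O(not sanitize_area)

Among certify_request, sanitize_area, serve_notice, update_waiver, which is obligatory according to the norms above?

update_waiver

From premise 8 we have O(not sanitize_area).
Premise 5 is O(not sanitize_area ⊃ approve_record); since O(not sanitize_area), deontic closure gives O(approve_record).
The contrapositive of premise 2 (O(not review_protocol ⊃ not approve_record)) is O(approve_record ⊃ review_protocol), and O(approve_record) is already established, so O(review_protocol).
With premise 3, O(review_protocol ⊃ raise_flag), the K-axiom yields O(raise_flag).
From O(raise_flag) and premise 6, O(raise_flag ⊃ update_waiver), we obtain O(update_waiver).
So O(update_waiver) holds — update_waiver is obligatory. None of the other listed options is made obligatory by any chain of premises.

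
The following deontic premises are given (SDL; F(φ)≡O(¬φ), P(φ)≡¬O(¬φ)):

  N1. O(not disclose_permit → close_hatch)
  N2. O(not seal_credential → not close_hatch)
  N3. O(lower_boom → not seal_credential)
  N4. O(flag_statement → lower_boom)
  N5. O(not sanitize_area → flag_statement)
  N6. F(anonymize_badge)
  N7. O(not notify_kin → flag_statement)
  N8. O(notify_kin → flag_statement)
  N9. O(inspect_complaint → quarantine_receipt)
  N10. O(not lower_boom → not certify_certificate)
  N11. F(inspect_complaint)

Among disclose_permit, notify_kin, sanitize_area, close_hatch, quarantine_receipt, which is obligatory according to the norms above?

disclose_permit

Premises 8 and 7 cover both cases: O(notify_kin → flag_statement) and O(not notify_kin → flag_statement). Since notify_kin ∨ not notify_kin is a tautology, O(flag_statement) follows.
Applying K to premise 4 (O(flag_statement → lower_boom)) and O(flag_statement) yields O(lower_boom).
Applying K to premise 3 (O(lower_boom → not seal_credential)) and O(lower_boom) yields O(not seal_credential).
Premise 2 is O(not seal_credential → not close_hatch); since O(not seal_credential), deontic closure gives O(not close_hatch).
The contrapositive of premise 1 (O(not disclose_permit → close_hatch)) is O(not close_hatch → disclose_permit), and O(not close_hatch) is already established, so O(disclose_permit).
So O(disclose_permit) holds — disclose_permit is obligatory. None of the other listed options is made obligatory by any chain of premises.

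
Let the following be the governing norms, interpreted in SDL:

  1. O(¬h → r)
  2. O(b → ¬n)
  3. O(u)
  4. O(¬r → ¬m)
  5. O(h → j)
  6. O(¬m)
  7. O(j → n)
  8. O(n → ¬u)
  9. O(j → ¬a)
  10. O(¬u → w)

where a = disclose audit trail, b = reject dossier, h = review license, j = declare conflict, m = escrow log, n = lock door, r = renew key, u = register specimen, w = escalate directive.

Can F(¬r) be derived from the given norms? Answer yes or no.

Yes

Premise 3 states O(u) outright.
The contrapositive of premise 8 (O(n → ¬u)) is O(u → ¬n), and O(u) is already established, so O(¬n).
Premise 7 is O(j → n); contrapositively O(¬n → ¬j). Since O(¬n) holds, K gives O(¬j).
Premise 5, O(h → j), contraposes to O(¬j → ¬h); with O(¬j) we get O(¬h).
Applying K to premise 1 (O(¬h → r)) and O(¬h) yields O(r).
Premises 2, 4, 6, 9, 10 do not contribute to this derivation.
So O(r) holds, i.e. F(¬r). The claim follows.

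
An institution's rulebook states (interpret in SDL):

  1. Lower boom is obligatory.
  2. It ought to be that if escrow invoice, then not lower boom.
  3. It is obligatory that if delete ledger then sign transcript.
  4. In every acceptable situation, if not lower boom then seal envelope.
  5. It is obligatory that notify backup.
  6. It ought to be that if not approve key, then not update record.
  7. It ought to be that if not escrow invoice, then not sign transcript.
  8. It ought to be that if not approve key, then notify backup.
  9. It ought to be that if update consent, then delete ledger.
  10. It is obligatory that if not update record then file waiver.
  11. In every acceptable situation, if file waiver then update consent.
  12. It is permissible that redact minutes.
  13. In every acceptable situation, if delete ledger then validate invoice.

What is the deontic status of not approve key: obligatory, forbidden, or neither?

Premise 1 gives O(lower_boom).
Premise 2 is O(escrow_invoice → ¬lower_boom); contrapositively O(lower_boom → ¬escrow_invoice). Since O(lower_boom) holds, K gives O(¬escrow_invoice).
Premise 7 is O(¬escrow_invoice → ¬sign_transcript); since O(¬escrow_invoice), deontic closure gives O(¬sign_transcript).
Premise 3, O(delete_ledger → sign_transcript), contraposes to O(¬sign_transcript → ¬delete_ledger); with O(¬sign_transcript) we get O(¬delete_ledger).
Premise 9, O(update_consent → delete_ledger), contraposes to O(¬delete_ledger → ¬update_consent); with O(¬delete_ledger) we get O(¬update_consent).
Premise 11, O(file_waiver → update_consent), contraposes to O(¬update_consent → ¬file_waiver); with O(¬update_consent) we get O(¬file_waiver).
The contrapositive of premise 10 (O(¬update_record → file_waiver)) is O(¬file_waiver → update_record), and O(¬file_waiver) is already established, so O(update_record).
Premise 6, O(¬approve_key → ¬update_record), contraposes to O(update_record → approve_key); with O(update_record) we get O(approve_key).
Premises 4, 5, 8, 12, 13 do not contribute to this derivation.
Thus O(approve_key), which is F(¬approve_key): ¬approve_key is forbidden.

Forbidden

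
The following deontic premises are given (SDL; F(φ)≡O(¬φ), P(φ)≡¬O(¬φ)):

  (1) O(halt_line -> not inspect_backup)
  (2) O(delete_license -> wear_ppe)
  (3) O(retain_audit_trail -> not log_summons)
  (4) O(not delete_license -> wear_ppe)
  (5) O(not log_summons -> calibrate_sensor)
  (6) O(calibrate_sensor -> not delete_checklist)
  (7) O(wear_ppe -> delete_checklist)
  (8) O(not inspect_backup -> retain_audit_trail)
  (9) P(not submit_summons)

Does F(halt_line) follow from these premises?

Yes

Premises 2 and 4 cover both cases: O(delete_license -> wear_ppe) and O(not delete_license -> wear_ppe). Since delete_license ∨ not delete_license is a tautology, O(wear_ppe) follows.
With premise 7, O(wear_ppe -> delete_checklist), the K-axiom yields O(delete_checklist).
Premise 6 is O(calibrate_sensor -> not delete_checklist); contrapositively O(delete_checklist -> not calibrate_sensor). Since O(delete_checklist) holds, K gives O(not calibrate_sensor).
Premise 5, O(not log_summons -> calibrate_sensor), contraposes to O(not calibrate_sensor -> log_summons); with O(not calibrate_sensor) we get O(log_summons).
Premise 3 is O(retain_audit_trail -> not log_summons); contrapositively O(log_summons -> not retain_audit_trail). Since O(log_summons) holds, K gives O(not retain_audit_trail).
Premise 8 is O(not inspect_backup -> retain_audit_trail); contrapositively O(not retain_audit_trail -> inspect_backup). Since O(not retain_audit_trail) holds, K gives O(inspect_backup).
Premise 1, O(halt_line -> not inspect_backup), contraposes to O(inspect_backup -> not halt_line); with O(inspect_backup) we get O(not halt_line).
Premise 9 does not contribute to this derivation.
So O(not halt_line) holds, i.e. F(halt_line). The claim follows.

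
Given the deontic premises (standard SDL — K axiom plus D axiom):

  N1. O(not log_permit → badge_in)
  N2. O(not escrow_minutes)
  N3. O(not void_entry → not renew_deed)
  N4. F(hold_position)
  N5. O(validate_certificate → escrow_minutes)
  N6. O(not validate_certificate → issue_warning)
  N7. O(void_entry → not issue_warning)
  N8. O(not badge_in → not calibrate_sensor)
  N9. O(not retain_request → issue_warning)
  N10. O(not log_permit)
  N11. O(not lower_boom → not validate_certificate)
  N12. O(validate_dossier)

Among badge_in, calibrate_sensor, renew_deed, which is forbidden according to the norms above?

renew_deed

Premise 2 states O(not escrow_minutes) outright.
Premise 5 is O(validate_certificate → escrow_minutes); contrapositively O(not escrow_minutes → not validate_certificate). Since O(not escrow_minutes) holds, K gives O(not validate_certificate).
Applying K to premise 6 (O(not validate_certificate → issue_warning)) and O(not validate_certificate) yields O(issue_warning).
Premise 7 is O(void_entry → not issue_warning); contrapositively O(issue_warning → not void_entry). Since O(issue_warning) holds, K gives O(not void_entry).
From O(not void_entry) and premise 3, O(not void_entry → not renew_deed), we obtain O(not renew_deed).
So O(not renew_deed) holds, i.e. renew_deed is forbidden. None of the other listed options is forbidden under the premises.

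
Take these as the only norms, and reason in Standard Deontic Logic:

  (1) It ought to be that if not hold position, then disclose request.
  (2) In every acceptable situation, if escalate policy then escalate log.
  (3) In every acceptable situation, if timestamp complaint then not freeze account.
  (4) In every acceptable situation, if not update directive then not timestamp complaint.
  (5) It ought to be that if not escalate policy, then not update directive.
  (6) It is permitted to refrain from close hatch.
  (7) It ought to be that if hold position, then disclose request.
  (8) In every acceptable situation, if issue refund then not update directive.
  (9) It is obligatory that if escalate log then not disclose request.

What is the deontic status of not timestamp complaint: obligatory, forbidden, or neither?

Premises 1 and 7 cover both cases: O(¬hold_position → disclose_request) and O(hold_position → disclose_request). Since ¬hold_position ∨ hold_position is a tautology, O(disclose_request) follows.
Premise 9, O(escalate_log → ¬disclose_request), contraposes to O(disclose_request → ¬escalate_log); with O(disclose_request) we get O(¬escalate_log).
Premise 2 is O(escalate_policy → escalate_log); contrapositively O(¬escalate_log → ¬escalate_policy). Since O(¬escalate_log) holds, K gives O(¬escalate_policy).
From O(¬escalate_policy) and premise 5, O(¬escalate_policy → ¬update_directive), we obtain O(¬update_directive).
Applying K to premise 4 (O(¬update_directive → ¬timestamp_complaint)) and O(¬update_directive) yields O(¬timestamp_complaint).
Premises 3, 6, 8 do not contribute to this derivation.
Hence ¬timestamp_complaint is obligatory.

Obligatory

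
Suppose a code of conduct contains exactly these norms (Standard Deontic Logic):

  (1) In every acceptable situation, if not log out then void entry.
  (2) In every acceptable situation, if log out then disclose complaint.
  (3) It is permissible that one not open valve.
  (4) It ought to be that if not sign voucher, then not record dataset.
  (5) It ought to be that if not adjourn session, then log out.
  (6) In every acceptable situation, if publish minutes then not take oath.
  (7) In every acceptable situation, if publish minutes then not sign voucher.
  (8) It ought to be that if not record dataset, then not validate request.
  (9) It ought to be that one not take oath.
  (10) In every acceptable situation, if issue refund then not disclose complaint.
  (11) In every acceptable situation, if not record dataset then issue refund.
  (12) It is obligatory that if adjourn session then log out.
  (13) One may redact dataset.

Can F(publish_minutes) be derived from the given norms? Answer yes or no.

By case analysis on adjourn_session: premise 12 gives O(adjourn_session → log_out) and premise 5 gives O(¬adjourn_session → log_out), so O(log_out) either way.
Applying K to premise 2 (O(log_out → disclose_complaint)) and O(log_out) yields O(disclose_complaint).
Premise 10 is O(issue_refund → ¬disclose_complaint); contrapositively O(disclose_complaint → ¬issue_refund). Since O(disclose_complaint) holds, K gives O(¬issue_refund).
Premise 11 is O(¬record_dataset → issue_refund); contrapositively O(¬issue_refund → record_dataset). Since O(¬issue_refund) holds, K gives O(record_dataset).
The contrapositive of premise 4 (O(¬sign_voucher → ¬record_dataset)) is O(record_dataset → sign_voucher), and O(record_dataset) is already established, so O(sign_voucher).
Premise 7, O(publish_minutes → ¬sign_voucher), contraposes to O(sign_voucher → ¬publish_minutes); with O(sign_voucher) we get O(¬publish_minutes).
Premises 1, 3, 6, 8, 9, 13 do not contribute to this derivation.
So O(¬publish_minutes) holds, i.e. F(publish_minutes). The claim follows.

Yes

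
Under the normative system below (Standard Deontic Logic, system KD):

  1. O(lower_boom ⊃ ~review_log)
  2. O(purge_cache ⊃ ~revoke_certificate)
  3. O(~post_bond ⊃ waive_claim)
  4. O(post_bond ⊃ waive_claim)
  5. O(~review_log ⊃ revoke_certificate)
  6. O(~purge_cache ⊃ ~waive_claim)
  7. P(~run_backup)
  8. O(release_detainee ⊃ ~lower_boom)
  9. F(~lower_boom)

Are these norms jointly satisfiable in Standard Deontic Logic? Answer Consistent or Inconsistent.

Premises 4 and 3 cover both cases: O(post_bond ⊃ waive_claim) and O(~post_bond ⊃ waive_claim). Since post_bond ∨ ~post_bond is a tautology, O(waive_claim) follows.
Premise 6 is O(~purge_cache ⊃ ~waive_claim); contrapositively O(waive_claim ⊃ purge_cache). Since O(waive_claim) holds, K gives O(purge_cache).
With premise 2, O(purge_cache ⊃ ~revoke_certificate), the K-axiom yields O(~revoke_certificate).
Premise 5 is O(~review_log ⊃ revoke_certificate); contrapositively O(~revoke_certificate ⊃ review_log). Since O(~revoke_certificate) holds, K gives O(review_log).
Premise 1, O(lower_boom ⊃ ~review_log), contraposes to O(review_log ⊃ ~lower_boom); with O(review_log) we get O(~lower_boom).
However, F(~lower_boom) at premise 9 amounts to O(lower_boom).
We now have both O(~lower_boom) and O(lower_boom) — lower_boom is simultaneously obligatory and forbidden, violating the D-axiom.

Inconsistent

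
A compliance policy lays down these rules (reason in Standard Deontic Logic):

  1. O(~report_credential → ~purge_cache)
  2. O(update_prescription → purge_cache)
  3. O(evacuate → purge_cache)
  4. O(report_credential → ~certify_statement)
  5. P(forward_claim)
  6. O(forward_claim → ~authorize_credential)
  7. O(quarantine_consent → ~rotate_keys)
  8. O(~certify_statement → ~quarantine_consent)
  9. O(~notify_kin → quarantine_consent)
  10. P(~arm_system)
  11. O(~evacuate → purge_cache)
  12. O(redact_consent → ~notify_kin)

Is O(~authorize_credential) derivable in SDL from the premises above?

No

Premise 6 is O(forward_claim → ~authorize_credential), but O(forward_claim) is not derivable from the premises (the permission P(forward_claim) asserts only ~O(~forward_claim), not O(forward_claim)), so it does not yield O(~authorize_credential).
No other premise forces O(~authorize_credential). An ideal world satisfying every premise can still have ~authorize_credential false, so O(~authorize_credential) is not derivable.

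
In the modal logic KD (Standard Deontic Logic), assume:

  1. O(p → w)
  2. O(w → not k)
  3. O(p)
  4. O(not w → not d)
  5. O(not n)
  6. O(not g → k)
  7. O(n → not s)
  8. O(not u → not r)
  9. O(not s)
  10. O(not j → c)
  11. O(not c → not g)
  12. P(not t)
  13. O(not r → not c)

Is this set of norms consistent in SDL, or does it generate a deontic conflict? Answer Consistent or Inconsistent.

Consistent

Premise 7 is O(n → not s); even if O(not s) held, inferring O(n) would be affirming the consequent — invalid.
So O(n) is not derivable, and the apparent clash with O(not n) does not arise.
A world satisfying every obligation exists (e.g. c=true, d=false, g=true, j=false, k=false, n=false, p=true, r=true, s=false, t=false, u=true, w=true); no atom is both obligatory and forbidden, so the set is consistent.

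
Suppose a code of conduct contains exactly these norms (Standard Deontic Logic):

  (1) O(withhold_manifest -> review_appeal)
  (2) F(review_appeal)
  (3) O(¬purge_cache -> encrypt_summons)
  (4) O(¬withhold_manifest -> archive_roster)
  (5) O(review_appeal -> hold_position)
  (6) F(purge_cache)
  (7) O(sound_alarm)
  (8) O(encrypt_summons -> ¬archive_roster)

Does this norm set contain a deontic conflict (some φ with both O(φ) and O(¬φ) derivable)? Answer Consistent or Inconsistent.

F(review_appeal) at premise 2 means O(¬review_appeal).
Premise 1, O(withhold_manifest -> review_appeal), contraposes to O(¬review_appeal -> ¬withhold_manifest); with O(¬review_appeal) we get O(¬withhold_manifest).
With premise 4, O(¬withhold_manifest -> archive_roster), the K-axiom yields O(archive_roster).
Premise 8 is O(encrypt_summons -> ¬archive_roster); contrapositively O(archive_roster -> ¬encrypt_summons). Since O(archive_roster) holds, K gives O(¬encrypt_summons).
Premise 3 is O(¬purge_cache -> encrypt_summons); contrapositively O(¬encrypt_summons -> purge_cache). Since O(¬encrypt_summons) holds, K gives O(purge_cache).
Yet premise 6 is F(purge_cache), i.e. O(¬purge_cache).
We now have both O(purge_cache) and O(¬purge_cache) — purge_cache is simultaneously obligatory and forbidden, violating the D-axiom.

Inconsistent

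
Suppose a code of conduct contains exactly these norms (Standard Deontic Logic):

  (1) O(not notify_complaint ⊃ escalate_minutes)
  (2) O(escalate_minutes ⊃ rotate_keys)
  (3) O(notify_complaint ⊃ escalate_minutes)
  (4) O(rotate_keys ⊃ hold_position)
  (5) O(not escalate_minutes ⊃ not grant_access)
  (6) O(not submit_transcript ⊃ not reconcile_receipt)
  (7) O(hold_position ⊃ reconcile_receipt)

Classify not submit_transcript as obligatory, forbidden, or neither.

Forbidden

Premises 3 and 1 cover both cases: O(notify_complaint ⊃ escalate_minutes) and O(not notify_complaint ⊃ escalate_minutes). Since notify_complaint ∨ not notify_complaint is a tautology, O(escalate_minutes) follows.
From O(escalate_minutes) and premise 2, O(escalate_minutes ⊃ rotate_keys), we obtain O(rotate_keys).
Premise 4 is O(rotate_keys ⊃ hold_position); since O(rotate_keys), deontic closure gives O(hold_position).
Premise 7 is O(hold_position ⊃ reconcile_receipt); since O(hold_position), deontic closure gives O(reconcile_receipt).
Premise 6, O(not submit_transcript ⊃ not reconcile_receipt), contraposes to O(reconcile_receipt ⊃ submit_transcript); with O(reconcile_receipt) we get O(submit_transcript).
Premise 5 does not contribute to this derivation.
Thus O(submit_transcript), which is F(not submit_transcript): not submit_transcript is forbidden.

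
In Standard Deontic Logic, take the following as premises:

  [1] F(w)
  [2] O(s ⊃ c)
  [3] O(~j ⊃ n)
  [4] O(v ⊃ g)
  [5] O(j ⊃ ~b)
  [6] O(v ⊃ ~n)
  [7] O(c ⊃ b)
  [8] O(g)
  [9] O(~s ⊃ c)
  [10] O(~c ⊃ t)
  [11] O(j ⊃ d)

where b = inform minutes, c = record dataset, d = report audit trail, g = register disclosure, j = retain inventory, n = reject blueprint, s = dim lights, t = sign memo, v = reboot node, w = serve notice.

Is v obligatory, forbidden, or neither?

Premises 2 and 9 cover both cases: O(s ⊃ c) and O(~s ⊃ c). Since s ∨ ~s is a tautology, O(c) follows.
Premise 7 is O(c ⊃ b); since O(c), deontic closure gives O(b).
The contrapositive of premise 5 (O(j ⊃ ~b)) is O(b ⊃ ~j), and O(b) is already established, so O(~j).
From O(~j) and premise 3, O(~j ⊃ n), we obtain O(n).
The contrapositive of premise 6 (O(v ⊃ ~n)) is O(n ⊃ ~v), and O(n) is already established, so O(~v).
Premises 1, 4, 8, 10, 11 do not contribute to this derivation.
Thus O(~v), which is F(v): v is forbidden.

Forbidden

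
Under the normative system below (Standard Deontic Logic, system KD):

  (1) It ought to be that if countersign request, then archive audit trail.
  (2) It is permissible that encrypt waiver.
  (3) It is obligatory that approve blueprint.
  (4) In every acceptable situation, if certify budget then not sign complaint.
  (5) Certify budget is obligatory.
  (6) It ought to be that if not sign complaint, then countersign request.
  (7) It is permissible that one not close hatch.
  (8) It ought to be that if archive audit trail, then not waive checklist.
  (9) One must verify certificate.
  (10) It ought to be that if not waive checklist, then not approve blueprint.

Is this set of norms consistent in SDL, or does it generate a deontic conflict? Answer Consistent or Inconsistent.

Inconsistent

Premise 3 gives O(approve_blueprint).
The contrapositive of premise 10 (O(¬waive_checklist → ¬approve_blueprint)) is O(approve_blueprint → waive_checklist), and O(approve_blueprint) is already established, so O(waive_checklist).
Premise 8, O(archive_audit_trail → ¬waive_checklist), contraposes to O(waive_checklist → ¬archive_audit_trail); with O(waive_checklist) we get O(¬archive_audit_trail).
Premise 1, O(countersign_request → archive_audit_trail), contraposes to O(¬archive_audit_trail → ¬countersign_request); with O(¬archive_audit_trail) we get O(¬countersign_request).
Premise 6, O(¬sign_complaint → countersign_request), contraposes to O(¬countersign_request → sign_complaint); with O(¬countersign_request) we get O(sign_complaint).
Premise 4 is O(certify_budget → ¬sign_complaint); contrapositively O(sign_complaint → ¬certify_budget). Since O(sign_complaint) holds, K gives O(¬certify_budget).
However, premise 5 gives O(certify_budget).
We now have both O(¬certify_budget) and O(certify_budget) — certify_budget is simultaneously obligatory and forbidden, violating the D-axiom.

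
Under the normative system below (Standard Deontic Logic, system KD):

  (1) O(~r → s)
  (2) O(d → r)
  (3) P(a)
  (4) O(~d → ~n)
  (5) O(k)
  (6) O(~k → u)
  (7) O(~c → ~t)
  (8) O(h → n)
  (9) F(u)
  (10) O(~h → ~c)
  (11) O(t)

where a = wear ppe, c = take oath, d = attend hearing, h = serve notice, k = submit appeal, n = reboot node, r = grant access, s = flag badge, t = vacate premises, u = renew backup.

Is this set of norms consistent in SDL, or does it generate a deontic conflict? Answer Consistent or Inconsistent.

Consistent

Premise 6 is O(~k → u), but O(~k) is not derivable from the premises, so it does not yield O(u).
So O(u) is not derivable, and the apparent clash with O(~u) does not arise.
A world satisfying every obligation exists (e.g. a=false, c=true, d=true, h=true, k=true, n=true, r=true, s=false, t=true, u=false); no atom is both obligatory and forbidden, so the set is consistent.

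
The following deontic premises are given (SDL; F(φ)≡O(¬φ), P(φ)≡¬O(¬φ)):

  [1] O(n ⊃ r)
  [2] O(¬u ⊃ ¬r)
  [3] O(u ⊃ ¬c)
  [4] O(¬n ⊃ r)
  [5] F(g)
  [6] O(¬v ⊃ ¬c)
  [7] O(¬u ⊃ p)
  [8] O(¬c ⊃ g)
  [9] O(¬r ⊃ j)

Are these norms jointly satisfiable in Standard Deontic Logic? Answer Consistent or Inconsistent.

Inconsistent

Premises 1 and 4 are O(n ⊃ r) and O(¬n ⊃ r); every ideal world satisfies n or ¬n, so in either case r holds — hence O(r).
Premise 2 is O(¬u ⊃ ¬r); contrapositively O(r ⊃ u). Since O(r) holds, K gives O(u).
Applying K to premise 3 (O(u ⊃ ¬c)) and O(u) yields O(¬c).
Premise 8 is O(¬c ⊃ g); since O(¬c), deontic closure gives O(g).
However, F(g) at premise 5 amounts to O(¬g).
We now have both O(g) and O(¬g) — g is simultaneously obligatory and forbidden, violating the D-axiom.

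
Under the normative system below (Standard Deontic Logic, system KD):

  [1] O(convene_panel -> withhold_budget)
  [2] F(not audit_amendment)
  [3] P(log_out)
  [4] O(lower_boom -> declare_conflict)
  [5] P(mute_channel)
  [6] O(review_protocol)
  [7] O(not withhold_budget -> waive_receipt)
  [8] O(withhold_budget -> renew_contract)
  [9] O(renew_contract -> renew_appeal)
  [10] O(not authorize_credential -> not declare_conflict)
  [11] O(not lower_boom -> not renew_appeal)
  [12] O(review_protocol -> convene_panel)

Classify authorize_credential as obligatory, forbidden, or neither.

Premise 6 gives O(review_protocol).
Applying K to premise 12 (O(review_protocol -> convene_panel)) and O(review_protocol) yields O(convene_panel).
From O(convene_panel) and premise 1, O(convene_panel -> withhold_budget), we obtain O(withhold_budget).
Premise 8 is O(withhold_budget -> renew_contract); since O(withhold_budget), deontic closure gives O(renew_contract).
Premise 9 is O(renew_contract -> renew_appeal); since O(renew_contract), deontic closure gives O(renew_appeal).
Premise 11, O(not lower_boom -> not renew_appeal), contraposes to O(renew_appeal -> lower_boom); with O(renew_appeal) we get O(lower_boom).
From O(lower_boom) and premise 4, O(lower_boom -> declare_conflict), we obtain O(declare_conflict).
The contrapositive of premise 10 (O(not authorize_credential -> not declare_conflict)) is O(declare_conflict -> authorize_credential), and O(declare_conflict) is already established, so O(authorize_credential).
Premises 2, 3, 5, 7 do not contribute to this derivation.
Hence authorize_credential is obligatory.

Obligatory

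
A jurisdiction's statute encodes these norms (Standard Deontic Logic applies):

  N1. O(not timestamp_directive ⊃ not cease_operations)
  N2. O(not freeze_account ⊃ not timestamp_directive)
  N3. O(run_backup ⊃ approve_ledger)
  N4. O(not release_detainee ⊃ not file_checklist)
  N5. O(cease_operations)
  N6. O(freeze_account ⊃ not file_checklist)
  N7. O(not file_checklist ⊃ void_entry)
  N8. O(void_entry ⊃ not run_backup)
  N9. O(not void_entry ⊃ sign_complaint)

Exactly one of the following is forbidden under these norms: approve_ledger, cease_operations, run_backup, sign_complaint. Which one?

run_backup

Premise 5 states O(cease_operations) outright.
The contrapositive of premise 1 (O(not timestamp_directive ⊃ not cease_operations)) is O(cease_operations ⊃ timestamp_directive), and O(cease_operations) is already established, so O(timestamp_directive).
Premise 2, O(not freeze_account ⊃ not timestamp_directive), contraposes to O(timestamp_directive ⊃ freeze_account); with O(timestamp_directive) we get O(freeze_account).
Applying K to premise 6 (O(freeze_account ⊃ not file_checklist)) and O(freeze_account) yields O(not file_checklist).
Premise 7 is O(not file_checklist ⊃ void_entry); since O(not file_checklist), deontic closure gives O(void_entry).
With premise 8, O(void_entry ⊃ not run_backup), the K-axiom yields O(not run_backup).
So O(not run_backup) holds, i.e. run_backup is forbidden. None of the other listed options is forbidden under the premises.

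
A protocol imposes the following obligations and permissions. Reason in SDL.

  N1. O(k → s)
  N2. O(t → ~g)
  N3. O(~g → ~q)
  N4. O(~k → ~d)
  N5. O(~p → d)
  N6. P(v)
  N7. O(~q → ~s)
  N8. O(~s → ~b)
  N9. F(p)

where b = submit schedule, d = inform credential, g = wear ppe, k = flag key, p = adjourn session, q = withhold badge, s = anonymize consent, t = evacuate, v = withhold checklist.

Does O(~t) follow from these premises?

F(p) at premise 9 means O(~p).
Applying K to premise 5 (O(~p → d)) and O(~p) yields O(d).
Premise 4, O(~k → ~d), contraposes to O(d → k); with O(d) we get O(k).
Applying K to premise 1 (O(k → s)) and O(k) yields O(s).
The contrapositive of premise 7 (O(~q → ~s)) is O(s → q), and O(s) is already established, so O(q).
Premise 3 is O(~g → ~q); contrapositively O(q → g). Since O(q) holds, K gives O(g).
The contrapositive of premise 2 (O(t → ~g)) is O(g → ~t), and O(g) is already established, so O(~t).
Premises 6, 8 do not contribute to this derivation.
So O(~t) follows.

Yes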